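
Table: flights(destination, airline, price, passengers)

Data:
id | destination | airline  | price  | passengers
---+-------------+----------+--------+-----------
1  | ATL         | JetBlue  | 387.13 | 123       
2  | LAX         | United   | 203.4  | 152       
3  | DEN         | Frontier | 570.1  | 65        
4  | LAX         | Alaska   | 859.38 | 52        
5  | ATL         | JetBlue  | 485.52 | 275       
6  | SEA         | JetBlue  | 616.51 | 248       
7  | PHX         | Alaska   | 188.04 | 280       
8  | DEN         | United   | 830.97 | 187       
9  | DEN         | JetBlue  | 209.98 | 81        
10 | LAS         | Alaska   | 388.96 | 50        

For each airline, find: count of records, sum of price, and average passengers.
SELECT airline,
       COUNT(*) as cnt,
       SUM(price) as total_price,
       AVG(passengers) as avg_passengers
FROM flights
GROUP BY airline

Result:
  Alaska: 3 records, 1436.38 total price, 127.33 avg passengers
  Frontier: 1 records, 570.10 total price, 65.00 avg passengers
  JetBlue: 4 records, 1699.14 total price, 181.75 avg passengers
  United: 2 records, 1034.37 total price, 169.50 avg passengers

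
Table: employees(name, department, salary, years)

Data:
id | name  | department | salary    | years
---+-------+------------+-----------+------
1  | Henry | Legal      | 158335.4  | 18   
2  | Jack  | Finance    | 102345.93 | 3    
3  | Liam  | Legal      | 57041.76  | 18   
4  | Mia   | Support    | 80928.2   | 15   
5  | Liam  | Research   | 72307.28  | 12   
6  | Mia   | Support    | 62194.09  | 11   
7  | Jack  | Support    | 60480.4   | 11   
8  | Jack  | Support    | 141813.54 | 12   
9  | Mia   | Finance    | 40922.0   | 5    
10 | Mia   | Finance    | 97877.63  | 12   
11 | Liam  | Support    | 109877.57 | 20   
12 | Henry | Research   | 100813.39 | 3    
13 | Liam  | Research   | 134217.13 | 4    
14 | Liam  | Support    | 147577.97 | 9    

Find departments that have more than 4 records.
SELECT department, COUNT(*) as cnt
FROM employees
GROUP BY department
HAVING COUNT(*) > 4

Result:
  Support: 6

Note: HAVING filters groups after aggregation, WHERE filters rows before.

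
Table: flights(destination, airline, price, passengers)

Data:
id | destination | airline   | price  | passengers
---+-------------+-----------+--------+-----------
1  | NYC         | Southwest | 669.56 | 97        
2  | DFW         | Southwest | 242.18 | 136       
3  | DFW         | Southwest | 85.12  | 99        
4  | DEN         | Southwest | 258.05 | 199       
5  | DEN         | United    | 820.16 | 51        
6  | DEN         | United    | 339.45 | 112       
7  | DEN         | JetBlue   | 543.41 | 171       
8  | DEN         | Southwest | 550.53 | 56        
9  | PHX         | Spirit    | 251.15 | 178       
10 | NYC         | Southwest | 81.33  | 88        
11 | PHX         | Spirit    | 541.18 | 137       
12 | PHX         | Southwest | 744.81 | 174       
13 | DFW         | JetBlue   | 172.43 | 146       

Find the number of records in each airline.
SELECT airline, COUNT(*) as count
FROM flights
GROUP BY airline

Result:
  JetBlue: 2
  Southwest: 7
  Spirit: 2
  United: 2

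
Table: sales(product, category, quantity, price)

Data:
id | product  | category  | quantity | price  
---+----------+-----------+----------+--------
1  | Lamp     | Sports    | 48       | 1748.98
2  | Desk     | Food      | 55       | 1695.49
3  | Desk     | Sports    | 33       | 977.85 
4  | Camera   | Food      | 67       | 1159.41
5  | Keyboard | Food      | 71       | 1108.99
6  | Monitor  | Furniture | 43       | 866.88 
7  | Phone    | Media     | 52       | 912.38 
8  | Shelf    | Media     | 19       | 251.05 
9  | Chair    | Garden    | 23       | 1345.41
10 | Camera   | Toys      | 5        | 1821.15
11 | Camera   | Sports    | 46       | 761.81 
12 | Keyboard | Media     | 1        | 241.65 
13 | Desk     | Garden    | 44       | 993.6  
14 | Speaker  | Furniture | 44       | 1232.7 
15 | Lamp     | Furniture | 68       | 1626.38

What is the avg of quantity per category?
SELECT category, AVG(quantity) as result
FROM sales
GROUP BY category

Result:
  Food: 64.33
  Furniture: 51.67
  Garden: 33.50
  Media: 24.00
  Sports: 42.33
  Toys: 5.00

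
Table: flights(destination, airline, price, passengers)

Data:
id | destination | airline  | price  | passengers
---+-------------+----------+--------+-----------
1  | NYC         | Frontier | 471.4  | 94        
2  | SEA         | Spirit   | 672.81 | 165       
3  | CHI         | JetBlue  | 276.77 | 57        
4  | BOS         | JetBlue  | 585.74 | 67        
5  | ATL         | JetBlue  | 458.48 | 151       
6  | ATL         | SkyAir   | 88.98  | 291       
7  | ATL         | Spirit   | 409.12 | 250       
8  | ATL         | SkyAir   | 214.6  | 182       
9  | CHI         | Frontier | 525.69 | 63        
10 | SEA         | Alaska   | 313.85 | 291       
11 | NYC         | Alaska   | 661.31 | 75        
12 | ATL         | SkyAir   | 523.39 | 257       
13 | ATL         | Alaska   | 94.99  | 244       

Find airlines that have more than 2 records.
SELECT airline, COUNT(*) as cnt
FROM flights
GROUP BY airline
HAVING COUNT(*) > 2

Result:
  Alaska: 3
  JetBlue: 3
  SkyAir: 3

Note: HAVING filters groups after aggregation, WHERE filters rows before.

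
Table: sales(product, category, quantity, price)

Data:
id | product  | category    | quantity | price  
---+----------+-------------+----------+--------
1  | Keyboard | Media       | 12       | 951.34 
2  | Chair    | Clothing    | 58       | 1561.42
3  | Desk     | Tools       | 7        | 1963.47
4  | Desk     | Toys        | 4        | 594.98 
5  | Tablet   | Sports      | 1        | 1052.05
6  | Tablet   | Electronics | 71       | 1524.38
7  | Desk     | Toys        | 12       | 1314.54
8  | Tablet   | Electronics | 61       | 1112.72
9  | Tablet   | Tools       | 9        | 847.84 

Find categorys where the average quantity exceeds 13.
SELECT category, AVG(quantity)
FROM sales
GROUP BY category
HAVING AVG(quantity) > 13

Result:
  Clothing: avg=58.00
  Electronics: avg=66.00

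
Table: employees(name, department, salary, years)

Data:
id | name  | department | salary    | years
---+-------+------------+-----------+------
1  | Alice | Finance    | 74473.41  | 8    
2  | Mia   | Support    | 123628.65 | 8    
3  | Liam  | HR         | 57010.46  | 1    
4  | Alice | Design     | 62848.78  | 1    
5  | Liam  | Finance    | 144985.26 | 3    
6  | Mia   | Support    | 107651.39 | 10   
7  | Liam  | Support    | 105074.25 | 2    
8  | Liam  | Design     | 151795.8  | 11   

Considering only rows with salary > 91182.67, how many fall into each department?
SELECT department, COUNT(*)
FROM employees
WHERE salary > 91182.67
GROUP BY department

Note: WHERE filters rows before grouping.

Result:
  Design: 1
  Finance: 1
  Support: 3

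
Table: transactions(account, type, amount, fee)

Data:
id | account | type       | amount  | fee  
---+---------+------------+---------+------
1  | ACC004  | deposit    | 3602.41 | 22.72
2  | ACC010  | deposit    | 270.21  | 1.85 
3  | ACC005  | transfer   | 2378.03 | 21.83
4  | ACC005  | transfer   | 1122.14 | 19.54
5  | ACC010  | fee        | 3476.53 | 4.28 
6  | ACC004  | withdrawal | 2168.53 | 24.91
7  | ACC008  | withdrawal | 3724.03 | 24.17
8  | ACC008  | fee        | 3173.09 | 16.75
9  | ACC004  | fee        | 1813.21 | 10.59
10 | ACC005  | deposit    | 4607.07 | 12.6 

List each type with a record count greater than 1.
SELECT type, COUNT(*) as cnt
FROM transactions
GROUP BY type
HAVING COUNT(*) > 1

Result:
  deposit: 3
  fee: 3
  transfer: 2
  withdrawal: 2

Note: HAVING filters groups after aggregation, WHERE filters rows before.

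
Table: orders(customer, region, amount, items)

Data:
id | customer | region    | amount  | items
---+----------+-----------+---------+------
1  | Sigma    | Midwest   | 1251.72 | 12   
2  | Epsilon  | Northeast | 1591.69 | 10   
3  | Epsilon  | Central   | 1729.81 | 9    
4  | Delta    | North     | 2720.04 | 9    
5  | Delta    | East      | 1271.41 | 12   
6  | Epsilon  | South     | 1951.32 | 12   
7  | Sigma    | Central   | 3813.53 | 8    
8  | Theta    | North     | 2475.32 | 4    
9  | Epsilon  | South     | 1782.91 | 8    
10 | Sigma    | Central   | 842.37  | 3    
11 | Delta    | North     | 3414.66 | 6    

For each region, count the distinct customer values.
SELECT region, COUNT(DISTINCT customer)
FROM orders
GROUP BY region

Result:
  Central: 2 distinct
  East: 1 distinct
  Midwest: 1 distinct
  North: 2 distinct
  Northeast: 1 distinct
  South: 1 distinct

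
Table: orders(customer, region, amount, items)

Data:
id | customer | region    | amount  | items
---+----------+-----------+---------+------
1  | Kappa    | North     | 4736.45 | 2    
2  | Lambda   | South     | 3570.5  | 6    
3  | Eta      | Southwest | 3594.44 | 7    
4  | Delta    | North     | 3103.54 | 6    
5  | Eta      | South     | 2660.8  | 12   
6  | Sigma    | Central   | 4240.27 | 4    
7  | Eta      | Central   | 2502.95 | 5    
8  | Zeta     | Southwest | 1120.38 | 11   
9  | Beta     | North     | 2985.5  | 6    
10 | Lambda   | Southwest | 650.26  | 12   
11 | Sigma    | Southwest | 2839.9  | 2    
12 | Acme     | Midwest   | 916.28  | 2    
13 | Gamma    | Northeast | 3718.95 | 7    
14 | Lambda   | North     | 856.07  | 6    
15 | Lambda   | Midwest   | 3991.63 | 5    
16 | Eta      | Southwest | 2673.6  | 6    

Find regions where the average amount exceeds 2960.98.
SELECT region, AVG(amount)
FROM orders
GROUP BY region
HAVING AVG(amount) > 2960.98

Result:
  Central: avg=3371.61
  Northeast: avg=3718.95
  South: avg=3115.65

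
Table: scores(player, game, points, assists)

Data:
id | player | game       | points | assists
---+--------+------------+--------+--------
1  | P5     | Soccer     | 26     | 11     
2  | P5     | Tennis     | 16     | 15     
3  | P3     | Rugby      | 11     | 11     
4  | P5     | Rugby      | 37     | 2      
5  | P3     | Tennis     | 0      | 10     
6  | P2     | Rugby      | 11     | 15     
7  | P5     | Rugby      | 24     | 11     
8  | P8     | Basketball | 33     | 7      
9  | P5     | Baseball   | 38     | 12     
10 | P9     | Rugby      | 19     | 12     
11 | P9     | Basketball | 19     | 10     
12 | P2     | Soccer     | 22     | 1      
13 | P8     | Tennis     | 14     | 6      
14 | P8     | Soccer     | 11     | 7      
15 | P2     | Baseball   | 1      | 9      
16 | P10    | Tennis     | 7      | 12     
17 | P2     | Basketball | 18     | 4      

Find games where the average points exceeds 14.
SELECT game, AVG(points)
FROM scores
GROUP BY game
HAVING AVG(points) > 14

Result:
  Baseball: avg=19.50
  Basketball: avg=23.33
  Rugby: avg=20.40
  Soccer: avg=19.67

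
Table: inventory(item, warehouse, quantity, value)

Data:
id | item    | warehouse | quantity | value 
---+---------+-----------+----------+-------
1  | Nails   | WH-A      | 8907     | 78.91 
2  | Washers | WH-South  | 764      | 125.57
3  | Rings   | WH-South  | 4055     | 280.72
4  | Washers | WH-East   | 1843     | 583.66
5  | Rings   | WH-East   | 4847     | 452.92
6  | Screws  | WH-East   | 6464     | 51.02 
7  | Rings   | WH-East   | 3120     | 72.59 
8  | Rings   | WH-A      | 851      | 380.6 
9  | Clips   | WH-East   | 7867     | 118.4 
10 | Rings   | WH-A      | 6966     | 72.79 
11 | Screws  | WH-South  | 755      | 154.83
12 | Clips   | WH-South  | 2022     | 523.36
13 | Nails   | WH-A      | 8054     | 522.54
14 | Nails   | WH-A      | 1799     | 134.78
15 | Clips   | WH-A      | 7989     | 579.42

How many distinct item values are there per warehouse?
SELECT warehouse, COUNT(DISTINCT item)
FROM inventory
GROUP BY warehouse

Result:
  WH-A: 3 distinct
  WH-East: 4 distinct
  WH-South: 4 distinct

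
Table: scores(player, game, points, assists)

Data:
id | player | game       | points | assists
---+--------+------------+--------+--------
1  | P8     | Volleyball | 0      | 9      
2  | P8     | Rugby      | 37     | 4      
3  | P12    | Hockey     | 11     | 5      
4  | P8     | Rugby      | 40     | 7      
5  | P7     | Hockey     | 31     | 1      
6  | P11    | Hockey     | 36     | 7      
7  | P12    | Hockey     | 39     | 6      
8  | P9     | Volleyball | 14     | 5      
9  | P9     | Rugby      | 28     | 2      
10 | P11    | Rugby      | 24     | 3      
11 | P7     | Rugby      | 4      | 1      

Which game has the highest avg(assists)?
SELECT game, AVG(assists) as val
FROM scores
GROUP BY game
ORDER BY val DESC
LIMIT 1

Result: Volleyball with avg(assists) = 7.00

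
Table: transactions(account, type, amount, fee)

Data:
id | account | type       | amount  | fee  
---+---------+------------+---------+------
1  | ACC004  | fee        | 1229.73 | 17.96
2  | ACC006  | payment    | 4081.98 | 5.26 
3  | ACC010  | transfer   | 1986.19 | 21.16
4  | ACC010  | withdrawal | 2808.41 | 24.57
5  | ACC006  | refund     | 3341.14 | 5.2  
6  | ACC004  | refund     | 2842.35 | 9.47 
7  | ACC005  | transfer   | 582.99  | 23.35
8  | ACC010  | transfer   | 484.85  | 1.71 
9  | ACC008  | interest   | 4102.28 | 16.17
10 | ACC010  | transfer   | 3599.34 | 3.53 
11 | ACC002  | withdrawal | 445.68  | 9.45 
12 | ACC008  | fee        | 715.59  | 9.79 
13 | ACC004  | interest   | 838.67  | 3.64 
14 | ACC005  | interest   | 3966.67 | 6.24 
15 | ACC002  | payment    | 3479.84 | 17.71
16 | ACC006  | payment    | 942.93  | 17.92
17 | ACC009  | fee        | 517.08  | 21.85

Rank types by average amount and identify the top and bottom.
SELECT type, AVG(amount)
FROM transactions
GROUP BY type
ORDER BY AVG(amount)

All groups:
  fee: 820.80
  withdrawal: 1627.05
  transfer: 1663.34
  payment: 2834.92
  interest: 2969.21
  refund: 3091.75

Highest: refund (3091.75)
Lowest: fee (820.80)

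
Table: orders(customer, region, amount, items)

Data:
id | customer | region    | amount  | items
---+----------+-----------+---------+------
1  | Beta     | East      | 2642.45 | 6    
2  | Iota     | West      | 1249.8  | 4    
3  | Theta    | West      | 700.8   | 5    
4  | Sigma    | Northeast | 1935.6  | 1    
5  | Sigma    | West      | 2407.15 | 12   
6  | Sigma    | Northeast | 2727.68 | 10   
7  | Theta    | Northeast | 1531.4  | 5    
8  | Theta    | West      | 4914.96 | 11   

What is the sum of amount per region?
SELECT region, SUM(amount) as result
FROM orders
GROUP BY region

Result:
  East: 2642.45
  Northeast: 6194.68
  West: 9272.71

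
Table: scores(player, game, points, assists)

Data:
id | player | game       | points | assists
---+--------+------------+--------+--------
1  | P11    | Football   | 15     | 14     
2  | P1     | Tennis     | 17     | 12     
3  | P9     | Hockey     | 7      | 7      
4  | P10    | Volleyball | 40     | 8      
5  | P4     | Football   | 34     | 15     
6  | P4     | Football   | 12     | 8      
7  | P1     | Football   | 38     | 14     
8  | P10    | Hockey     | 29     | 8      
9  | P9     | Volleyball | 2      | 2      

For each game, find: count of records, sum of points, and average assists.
SELECT game,
       COUNT(*) as cnt,
       SUM(points) as total_points,
       AVG(assists) as avg_assists
FROM scores
GROUP BY game

Result:
  Football: 4 records, 99 total points, 12.75 avg assists
  Hockey: 2 records, 36 total points, 7.50 avg assists
  Tennis: 1 records, 17 total points, 12.00 avg assists
  Volleyball: 2 records, 42 total points, 5.00 avg assists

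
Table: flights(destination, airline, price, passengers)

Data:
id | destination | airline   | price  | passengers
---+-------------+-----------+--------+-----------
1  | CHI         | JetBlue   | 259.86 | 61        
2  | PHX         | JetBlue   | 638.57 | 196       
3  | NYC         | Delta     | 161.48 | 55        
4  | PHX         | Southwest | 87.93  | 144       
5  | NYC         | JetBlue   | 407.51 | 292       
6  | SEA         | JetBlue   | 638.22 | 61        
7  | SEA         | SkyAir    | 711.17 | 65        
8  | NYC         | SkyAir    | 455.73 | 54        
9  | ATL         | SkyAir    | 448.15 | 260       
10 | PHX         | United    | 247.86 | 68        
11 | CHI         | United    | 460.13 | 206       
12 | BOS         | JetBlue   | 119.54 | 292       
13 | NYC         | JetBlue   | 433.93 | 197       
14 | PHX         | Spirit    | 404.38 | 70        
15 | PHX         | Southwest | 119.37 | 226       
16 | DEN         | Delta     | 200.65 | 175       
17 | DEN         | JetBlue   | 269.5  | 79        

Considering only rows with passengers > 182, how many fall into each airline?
SELECT airline, COUNT(*)
FROM flights
WHERE passengers > 182
GROUP BY airline

Note: WHERE filters rows before grouping.

Result:
  JetBlue: 4
  SkyAir: 1
  Southwest: 1
  United: 1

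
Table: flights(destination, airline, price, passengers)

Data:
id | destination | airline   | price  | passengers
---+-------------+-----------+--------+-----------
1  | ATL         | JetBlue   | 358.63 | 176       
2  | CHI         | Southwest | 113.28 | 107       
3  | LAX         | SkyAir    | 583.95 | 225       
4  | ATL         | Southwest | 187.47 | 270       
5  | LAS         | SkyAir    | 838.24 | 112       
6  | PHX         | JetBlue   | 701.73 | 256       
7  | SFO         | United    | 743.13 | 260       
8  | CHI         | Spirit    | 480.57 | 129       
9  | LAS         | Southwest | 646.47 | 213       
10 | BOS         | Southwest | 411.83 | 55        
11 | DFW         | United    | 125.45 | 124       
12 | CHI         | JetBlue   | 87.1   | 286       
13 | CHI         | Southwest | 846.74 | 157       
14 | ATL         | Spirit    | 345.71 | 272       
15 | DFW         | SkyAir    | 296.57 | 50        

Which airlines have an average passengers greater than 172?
SELECT airline, AVG(passengers)
FROM flights
GROUP BY airline
HAVING AVG(passengers) > 172

Result:
  JetBlue: avg=239.33
  Spirit: avg=200.50
  United: avg=192.00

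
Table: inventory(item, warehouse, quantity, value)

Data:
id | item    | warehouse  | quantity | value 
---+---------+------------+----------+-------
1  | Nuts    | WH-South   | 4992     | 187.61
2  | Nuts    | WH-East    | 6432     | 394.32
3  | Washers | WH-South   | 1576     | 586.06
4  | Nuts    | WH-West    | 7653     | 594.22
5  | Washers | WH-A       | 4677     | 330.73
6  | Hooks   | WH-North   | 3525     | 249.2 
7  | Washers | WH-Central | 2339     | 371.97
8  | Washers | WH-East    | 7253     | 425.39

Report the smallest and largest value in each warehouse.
SELECT warehouse, MIN(value), MAX(value)
FROM inventory
GROUP BY warehouse

Result:
  WH-A: min=330.73, max=330.73
  WH-Central: min=371.97, max=371.97
  WH-East: min=394.32, max=425.39
  WH-North: min=249.20, max=249.20
  WH-South: min=187.61, max=586.06
  WH-West: min=594.22, max=594.22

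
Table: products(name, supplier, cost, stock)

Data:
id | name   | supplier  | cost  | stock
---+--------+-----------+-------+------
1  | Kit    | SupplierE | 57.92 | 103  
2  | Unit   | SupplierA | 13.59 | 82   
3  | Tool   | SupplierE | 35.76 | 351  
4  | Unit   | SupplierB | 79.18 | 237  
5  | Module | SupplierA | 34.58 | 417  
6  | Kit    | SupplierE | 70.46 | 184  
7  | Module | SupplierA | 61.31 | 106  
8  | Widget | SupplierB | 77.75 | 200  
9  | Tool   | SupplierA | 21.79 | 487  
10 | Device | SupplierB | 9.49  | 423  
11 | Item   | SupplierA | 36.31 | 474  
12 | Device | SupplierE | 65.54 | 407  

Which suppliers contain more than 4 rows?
SELECT supplier, COUNT(*) as cnt
FROM products
GROUP BY supplier
HAVING COUNT(*) > 4

Result:
  SupplierA: 5

Note: HAVING filters groups after aggregation, WHERE filters rows before.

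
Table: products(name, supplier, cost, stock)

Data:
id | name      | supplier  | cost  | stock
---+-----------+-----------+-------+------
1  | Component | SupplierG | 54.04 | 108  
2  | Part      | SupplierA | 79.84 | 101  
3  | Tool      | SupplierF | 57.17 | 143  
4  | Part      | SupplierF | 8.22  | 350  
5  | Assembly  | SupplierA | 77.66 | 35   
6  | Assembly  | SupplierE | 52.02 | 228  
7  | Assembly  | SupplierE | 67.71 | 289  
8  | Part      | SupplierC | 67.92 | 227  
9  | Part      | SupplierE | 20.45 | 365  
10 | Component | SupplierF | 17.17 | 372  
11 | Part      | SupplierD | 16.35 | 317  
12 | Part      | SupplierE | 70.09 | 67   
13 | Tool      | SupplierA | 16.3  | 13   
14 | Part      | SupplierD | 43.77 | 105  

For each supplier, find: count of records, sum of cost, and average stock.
SELECT supplier,
       COUNT(*) as cnt,
       SUM(cost) as total_cost,
       AVG(stock) as avg_stock
FROM products
GROUP BY supplier

Result:
  SupplierA: 3 records, 173.80 total cost, 49.67 avg stock
  SupplierC: 1 records, 67.92 total cost, 227.00 avg stock
  SupplierD: 2 records, 60.12 total cost, 211.00 avg stock
  SupplierE: 4 records, 210.27 total cost, 237.25 avg stock
  SupplierF: 3 records, 82.56 total cost, 288.33 avg stock
  SupplierG: 1 records, 54.04 total cost, 108.00 avg stock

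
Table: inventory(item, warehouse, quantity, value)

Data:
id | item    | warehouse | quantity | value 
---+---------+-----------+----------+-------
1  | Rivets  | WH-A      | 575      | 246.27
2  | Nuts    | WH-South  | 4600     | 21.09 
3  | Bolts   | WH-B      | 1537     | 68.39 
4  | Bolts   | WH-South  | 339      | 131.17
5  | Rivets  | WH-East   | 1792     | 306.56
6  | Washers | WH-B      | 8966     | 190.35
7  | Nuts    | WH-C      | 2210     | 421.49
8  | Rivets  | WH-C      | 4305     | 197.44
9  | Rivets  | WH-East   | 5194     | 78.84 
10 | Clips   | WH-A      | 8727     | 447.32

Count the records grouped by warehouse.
SELECT warehouse, COUNT(*) as count
FROM inventory
GROUP BY warehouse

Result:
  WH-A: 2
  WH-B: 2
  WH-C: 2
  WH-East: 2
  WH-South: 2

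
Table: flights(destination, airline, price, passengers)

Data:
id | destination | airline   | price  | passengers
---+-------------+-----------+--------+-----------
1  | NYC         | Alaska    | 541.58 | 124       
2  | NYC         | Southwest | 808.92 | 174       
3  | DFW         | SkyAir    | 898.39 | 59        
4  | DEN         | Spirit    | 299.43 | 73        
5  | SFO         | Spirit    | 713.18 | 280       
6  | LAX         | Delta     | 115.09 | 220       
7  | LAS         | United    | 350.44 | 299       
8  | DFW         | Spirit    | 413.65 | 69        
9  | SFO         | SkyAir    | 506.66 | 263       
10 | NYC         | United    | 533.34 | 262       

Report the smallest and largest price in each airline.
SELECT airline, MIN(price), MAX(price)
FROM flights
GROUP BY airline

Result:
  Alaska: min=541.58, max=541.58
  Delta: min=115.09, max=115.09
  SkyAir: min=506.66, max=898.39
  Southwest: min=808.92, max=808.92
  Spirit: min=299.43, max=713.18
  United: min=350.44, max=533.34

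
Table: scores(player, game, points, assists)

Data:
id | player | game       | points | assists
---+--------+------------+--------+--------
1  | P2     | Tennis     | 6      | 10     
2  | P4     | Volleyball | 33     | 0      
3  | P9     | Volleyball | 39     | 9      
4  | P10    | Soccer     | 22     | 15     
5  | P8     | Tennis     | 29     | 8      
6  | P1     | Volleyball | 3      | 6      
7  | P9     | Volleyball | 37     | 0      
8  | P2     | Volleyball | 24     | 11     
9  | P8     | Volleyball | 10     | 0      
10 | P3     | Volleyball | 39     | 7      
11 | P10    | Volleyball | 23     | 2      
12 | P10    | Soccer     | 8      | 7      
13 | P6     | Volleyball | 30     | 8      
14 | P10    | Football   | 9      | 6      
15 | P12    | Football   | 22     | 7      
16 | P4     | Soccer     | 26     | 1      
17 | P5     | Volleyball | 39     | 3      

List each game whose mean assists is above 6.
SELECT game, AVG(assists)
FROM scores
GROUP BY game
HAVING AVG(assists) > 6

Result:
  Football: avg=6.50
  Soccer: avg=7.67
  Tennis: avg=9.00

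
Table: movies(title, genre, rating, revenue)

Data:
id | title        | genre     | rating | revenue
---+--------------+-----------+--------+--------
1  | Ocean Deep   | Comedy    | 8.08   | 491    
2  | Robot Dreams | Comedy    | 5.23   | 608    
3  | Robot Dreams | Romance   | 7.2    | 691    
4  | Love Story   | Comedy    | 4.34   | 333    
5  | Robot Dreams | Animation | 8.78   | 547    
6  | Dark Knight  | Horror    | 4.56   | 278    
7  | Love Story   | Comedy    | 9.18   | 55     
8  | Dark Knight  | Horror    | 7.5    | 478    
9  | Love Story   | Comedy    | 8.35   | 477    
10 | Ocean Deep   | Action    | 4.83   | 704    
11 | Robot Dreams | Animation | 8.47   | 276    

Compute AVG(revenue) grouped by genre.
SELECT genre, AVG(revenue) as result
FROM movies
GROUP BY genre

Result:
  Action: 704.00
  Animation: 411.50
  Comedy: 392.80
  Horror: 378.00
  Romance: 691.00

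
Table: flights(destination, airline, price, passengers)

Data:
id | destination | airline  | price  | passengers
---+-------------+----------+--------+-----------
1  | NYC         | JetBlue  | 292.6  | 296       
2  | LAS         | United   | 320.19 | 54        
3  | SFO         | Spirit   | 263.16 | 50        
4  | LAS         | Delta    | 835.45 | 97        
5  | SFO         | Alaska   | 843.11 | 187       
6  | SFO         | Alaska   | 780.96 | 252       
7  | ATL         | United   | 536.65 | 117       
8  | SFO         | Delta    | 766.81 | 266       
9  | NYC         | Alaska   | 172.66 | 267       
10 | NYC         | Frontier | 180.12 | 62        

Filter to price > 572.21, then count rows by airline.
SELECT airline, COUNT(*)
FROM flights
WHERE price > 572.21
GROUP BY airline

Note: WHERE filters rows before grouping.

Result:
  Alaska: 2
  Delta: 2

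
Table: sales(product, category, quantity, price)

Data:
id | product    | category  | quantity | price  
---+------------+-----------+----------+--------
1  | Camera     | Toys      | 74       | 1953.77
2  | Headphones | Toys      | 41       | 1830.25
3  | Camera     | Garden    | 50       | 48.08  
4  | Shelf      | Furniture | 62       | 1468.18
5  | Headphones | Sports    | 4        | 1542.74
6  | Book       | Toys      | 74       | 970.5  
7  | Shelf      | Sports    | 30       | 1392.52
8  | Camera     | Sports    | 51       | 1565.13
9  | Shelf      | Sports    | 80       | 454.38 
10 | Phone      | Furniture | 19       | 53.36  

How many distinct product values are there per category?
SELECT category, COUNT(DISTINCT product)
FROM sales
GROUP BY category

Result:
  Furniture: 2 distinct
  Garden: 1 distinct
  Sports: 3 distinct
  Toys: 3 distinct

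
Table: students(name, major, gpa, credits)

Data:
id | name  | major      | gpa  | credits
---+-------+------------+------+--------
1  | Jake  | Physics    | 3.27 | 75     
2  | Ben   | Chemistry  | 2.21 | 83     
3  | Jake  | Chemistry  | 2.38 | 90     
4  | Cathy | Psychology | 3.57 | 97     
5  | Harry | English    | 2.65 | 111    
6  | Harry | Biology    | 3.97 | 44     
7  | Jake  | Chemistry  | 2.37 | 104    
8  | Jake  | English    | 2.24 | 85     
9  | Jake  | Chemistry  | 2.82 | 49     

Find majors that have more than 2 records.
SELECT major, COUNT(*) as cnt
FROM students
GROUP BY major
HAVING COUNT(*) > 2

Result:
  Chemistry: 4

Note: HAVING filters groups after aggregation, WHERE filters rows before.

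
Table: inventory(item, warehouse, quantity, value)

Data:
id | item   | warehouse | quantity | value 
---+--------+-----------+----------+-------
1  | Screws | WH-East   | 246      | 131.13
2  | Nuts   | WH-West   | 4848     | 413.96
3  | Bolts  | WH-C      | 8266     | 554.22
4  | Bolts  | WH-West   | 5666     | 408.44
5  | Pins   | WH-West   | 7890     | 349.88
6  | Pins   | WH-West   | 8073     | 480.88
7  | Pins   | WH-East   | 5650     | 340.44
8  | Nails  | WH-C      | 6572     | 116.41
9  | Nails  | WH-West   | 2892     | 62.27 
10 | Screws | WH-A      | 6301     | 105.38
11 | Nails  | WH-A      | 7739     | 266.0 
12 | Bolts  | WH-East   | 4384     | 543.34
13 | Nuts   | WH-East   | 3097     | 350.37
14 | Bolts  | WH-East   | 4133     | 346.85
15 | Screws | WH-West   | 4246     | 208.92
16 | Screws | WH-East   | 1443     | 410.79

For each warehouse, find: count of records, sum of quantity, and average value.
SELECT warehouse,
       COUNT(*) as cnt,
       SUM(quantity) as total_quantity,
       AVG(value) as avg_value
FROM inventory
GROUP BY warehouse

Result:
  WH-A: 2 records, 14040 total quantity, 185.69 avg value
  WH-C: 2 records, 14838 total quantity, 335.32 avg value
  WH-East: 6 records, 18953 total quantity, 353.82 avg value
  WH-West: 6 records, 33615 total quantity, 320.73 avg value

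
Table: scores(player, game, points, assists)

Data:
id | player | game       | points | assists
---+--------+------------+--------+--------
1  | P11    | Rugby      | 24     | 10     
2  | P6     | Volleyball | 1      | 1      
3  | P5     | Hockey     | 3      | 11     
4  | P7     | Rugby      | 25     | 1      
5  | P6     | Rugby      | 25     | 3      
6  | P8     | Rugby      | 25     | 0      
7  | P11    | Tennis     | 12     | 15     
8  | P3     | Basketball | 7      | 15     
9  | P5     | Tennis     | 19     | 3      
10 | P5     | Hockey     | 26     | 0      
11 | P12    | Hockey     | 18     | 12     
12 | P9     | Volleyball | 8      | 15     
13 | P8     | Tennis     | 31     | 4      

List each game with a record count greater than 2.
SELECT game, COUNT(*) as cnt
FROM scores
GROUP BY game
HAVING COUNT(*) > 2

Result:
  Hockey: 3
  Rugby: 4
  Tennis: 3

Note: HAVING filters groups after aggregation, WHERE filters rows before.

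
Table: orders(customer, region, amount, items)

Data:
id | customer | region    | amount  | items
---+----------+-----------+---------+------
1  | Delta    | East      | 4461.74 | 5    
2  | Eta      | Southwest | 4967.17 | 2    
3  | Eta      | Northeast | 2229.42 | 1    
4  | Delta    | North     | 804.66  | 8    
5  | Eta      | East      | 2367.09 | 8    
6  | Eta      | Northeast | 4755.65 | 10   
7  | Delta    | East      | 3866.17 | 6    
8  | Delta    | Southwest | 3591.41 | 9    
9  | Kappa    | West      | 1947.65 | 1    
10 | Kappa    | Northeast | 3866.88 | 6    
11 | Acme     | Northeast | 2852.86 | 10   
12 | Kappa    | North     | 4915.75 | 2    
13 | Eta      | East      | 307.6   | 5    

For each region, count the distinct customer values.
SELECT region, COUNT(DISTINCT customer)
FROM orders
GROUP BY region

Result:
  East: 2 distinct
  North: 2 distinct
  Northeast: 3 distinct
  Southwest: 2 distinct
  West: 1 distinct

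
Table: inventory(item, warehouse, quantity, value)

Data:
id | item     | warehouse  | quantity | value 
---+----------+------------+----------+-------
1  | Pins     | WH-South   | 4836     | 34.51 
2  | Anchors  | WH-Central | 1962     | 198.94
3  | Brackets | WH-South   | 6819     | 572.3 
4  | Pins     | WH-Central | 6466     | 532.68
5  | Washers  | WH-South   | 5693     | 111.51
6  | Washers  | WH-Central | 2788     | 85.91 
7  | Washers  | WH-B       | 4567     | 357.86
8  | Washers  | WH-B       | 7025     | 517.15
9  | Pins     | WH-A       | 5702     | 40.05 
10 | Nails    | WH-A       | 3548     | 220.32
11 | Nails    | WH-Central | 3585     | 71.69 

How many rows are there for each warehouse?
SELECT warehouse, COUNT(*) as count
FROM inventory
GROUP BY warehouse

Result:
  WH-A: 2
  WH-B: 2
  WH-Central: 4
  WH-South: 3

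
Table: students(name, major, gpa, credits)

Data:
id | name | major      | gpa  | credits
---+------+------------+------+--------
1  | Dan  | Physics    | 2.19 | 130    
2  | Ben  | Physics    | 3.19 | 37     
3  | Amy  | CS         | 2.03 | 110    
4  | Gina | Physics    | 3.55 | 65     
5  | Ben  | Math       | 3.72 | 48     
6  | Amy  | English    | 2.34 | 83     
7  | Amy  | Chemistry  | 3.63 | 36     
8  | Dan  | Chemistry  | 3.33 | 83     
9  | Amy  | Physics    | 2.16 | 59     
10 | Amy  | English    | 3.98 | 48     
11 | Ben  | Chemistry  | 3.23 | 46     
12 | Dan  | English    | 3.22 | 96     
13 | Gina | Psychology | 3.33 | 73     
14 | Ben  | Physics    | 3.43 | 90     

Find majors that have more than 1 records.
SELECT major, COUNT(*) as cnt
FROM students
GROUP BY major
HAVING COUNT(*) > 1

Result:
  Chemistry: 3
  English: 3
  Physics: 5

Note: HAVING filters groups after aggregation, WHERE filters rows before.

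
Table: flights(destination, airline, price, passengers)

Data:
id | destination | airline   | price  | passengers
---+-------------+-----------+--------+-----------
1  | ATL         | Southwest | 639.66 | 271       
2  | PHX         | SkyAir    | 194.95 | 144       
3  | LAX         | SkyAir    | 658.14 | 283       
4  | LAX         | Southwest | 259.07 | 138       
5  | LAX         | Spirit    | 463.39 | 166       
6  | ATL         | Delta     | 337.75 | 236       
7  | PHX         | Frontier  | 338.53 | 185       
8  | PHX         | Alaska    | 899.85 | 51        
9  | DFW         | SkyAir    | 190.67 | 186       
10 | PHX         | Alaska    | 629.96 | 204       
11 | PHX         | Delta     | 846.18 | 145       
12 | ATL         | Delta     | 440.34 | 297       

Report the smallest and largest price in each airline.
SELECT airline, MIN(price), MAX(price)
FROM flights
GROUP BY airline

Result:
  Alaska: min=629.96, max=899.85
  Delta: min=337.75, max=846.18
  Frontier: min=338.53, max=338.53
  SkyAir: min=190.67, max=658.14
  Southwest: min=259.07, max=639.66
  Spirit: min=463.39, max=463.39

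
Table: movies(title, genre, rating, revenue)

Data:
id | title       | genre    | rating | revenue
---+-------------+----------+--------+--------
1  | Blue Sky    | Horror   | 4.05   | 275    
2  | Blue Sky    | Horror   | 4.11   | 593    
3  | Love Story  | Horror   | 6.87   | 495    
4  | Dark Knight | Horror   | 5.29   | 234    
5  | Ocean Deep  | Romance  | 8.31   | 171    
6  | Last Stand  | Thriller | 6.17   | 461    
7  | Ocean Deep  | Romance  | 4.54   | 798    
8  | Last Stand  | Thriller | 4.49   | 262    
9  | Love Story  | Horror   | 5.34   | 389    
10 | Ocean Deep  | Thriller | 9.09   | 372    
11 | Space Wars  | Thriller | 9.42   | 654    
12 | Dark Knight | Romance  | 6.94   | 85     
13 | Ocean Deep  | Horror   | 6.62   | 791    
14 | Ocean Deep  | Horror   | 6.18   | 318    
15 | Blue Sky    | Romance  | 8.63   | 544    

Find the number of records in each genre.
SELECT genre, COUNT(*) as count
FROM movies
GROUP BY genre

Result:
  Horror: 7
  Romance: 4
  Thriller: 4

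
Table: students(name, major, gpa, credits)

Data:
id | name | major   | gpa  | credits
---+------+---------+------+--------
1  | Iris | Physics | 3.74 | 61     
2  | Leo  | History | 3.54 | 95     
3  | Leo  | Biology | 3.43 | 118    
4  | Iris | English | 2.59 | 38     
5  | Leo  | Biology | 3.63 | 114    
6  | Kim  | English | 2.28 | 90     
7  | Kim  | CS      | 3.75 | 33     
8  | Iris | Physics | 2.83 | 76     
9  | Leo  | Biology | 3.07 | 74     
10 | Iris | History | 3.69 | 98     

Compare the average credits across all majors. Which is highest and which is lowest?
SELECT major, AVG(credits)
FROM students
GROUP BY major
ORDER BY AVG(credits)

All groups:
  CS: 33.00
  English: 64.00
  Physics: 68.50
  History: 96.50
  Biology: 102.00

Highest: Biology (102.00)
Lowest: CS (33.00)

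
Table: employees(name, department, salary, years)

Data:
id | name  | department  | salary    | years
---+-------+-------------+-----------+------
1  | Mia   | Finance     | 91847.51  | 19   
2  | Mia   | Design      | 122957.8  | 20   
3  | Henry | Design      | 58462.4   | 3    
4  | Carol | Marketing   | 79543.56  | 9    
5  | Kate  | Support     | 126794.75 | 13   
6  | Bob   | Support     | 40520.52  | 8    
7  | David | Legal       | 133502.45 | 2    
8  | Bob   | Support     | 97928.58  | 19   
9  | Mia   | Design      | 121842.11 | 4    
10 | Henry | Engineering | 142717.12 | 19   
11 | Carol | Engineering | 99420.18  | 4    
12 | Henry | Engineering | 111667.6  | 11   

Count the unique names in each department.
SELECT department, COUNT(DISTINCT name)
FROM employees
GROUP BY department

Result:
  Design: 2 distinct
  Engineering: 2 distinct
  Finance: 1 distinct
  Legal: 1 distinct
  Marketing: 1 distinct
  Support: 2 distinct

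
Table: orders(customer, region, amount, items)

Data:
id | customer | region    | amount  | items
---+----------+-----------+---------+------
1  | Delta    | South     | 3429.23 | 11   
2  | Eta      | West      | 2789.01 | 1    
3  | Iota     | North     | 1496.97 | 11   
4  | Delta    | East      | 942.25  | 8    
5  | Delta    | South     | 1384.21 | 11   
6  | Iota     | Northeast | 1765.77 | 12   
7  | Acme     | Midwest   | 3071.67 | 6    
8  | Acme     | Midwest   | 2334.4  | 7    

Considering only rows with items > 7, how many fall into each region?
SELECT region, COUNT(*)
FROM orders
WHERE items > 7
GROUP BY region

Note: WHERE filters rows before grouping.

Result:
  East: 1
  North: 1
  Northeast: 1
  South: 2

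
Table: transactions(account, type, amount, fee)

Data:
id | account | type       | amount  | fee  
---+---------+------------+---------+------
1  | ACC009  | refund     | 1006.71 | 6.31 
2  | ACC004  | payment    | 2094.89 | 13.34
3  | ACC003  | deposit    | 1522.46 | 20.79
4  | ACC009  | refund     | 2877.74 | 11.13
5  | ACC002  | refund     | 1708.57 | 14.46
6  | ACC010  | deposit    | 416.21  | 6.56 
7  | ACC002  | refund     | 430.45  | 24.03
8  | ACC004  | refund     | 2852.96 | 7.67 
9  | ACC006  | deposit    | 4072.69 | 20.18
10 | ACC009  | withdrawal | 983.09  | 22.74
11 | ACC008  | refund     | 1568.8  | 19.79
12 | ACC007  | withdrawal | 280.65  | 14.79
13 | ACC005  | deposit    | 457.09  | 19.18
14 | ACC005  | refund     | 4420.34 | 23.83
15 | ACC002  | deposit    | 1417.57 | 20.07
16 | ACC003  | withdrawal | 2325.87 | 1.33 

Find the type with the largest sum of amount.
SELECT type, SUM(amount) as val
FROM transactions
GROUP BY type
ORDER BY val DESC
LIMIT 1

Result: refund with sum(amount) = 14865.57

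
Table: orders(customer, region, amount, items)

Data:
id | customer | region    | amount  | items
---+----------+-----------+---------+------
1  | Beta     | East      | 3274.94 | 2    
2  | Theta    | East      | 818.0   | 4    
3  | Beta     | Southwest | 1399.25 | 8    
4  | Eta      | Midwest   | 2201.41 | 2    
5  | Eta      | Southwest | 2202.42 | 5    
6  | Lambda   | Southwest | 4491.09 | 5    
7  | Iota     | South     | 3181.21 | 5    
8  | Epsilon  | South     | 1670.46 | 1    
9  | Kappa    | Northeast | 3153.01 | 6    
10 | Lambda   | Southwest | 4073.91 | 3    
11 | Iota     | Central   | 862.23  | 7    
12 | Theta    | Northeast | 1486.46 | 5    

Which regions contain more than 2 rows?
SELECT region, COUNT(*) as cnt
FROM orders
GROUP BY region
HAVING COUNT(*) > 2

Result:
  Southwest: 4

Note: HAVING filters groups after aggregation, WHERE filters rows before.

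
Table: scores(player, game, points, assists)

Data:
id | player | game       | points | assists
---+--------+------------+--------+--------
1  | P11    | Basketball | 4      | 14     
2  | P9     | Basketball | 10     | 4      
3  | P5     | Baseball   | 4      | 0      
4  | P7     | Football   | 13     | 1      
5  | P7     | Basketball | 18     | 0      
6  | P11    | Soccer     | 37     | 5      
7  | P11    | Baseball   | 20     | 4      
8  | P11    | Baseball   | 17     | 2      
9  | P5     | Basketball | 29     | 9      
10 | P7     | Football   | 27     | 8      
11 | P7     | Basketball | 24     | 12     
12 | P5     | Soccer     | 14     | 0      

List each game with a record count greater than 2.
SELECT game, COUNT(*) as cnt
FROM scores
GROUP BY game
HAVING COUNT(*) > 2

Result:
  Baseball: 3
  Basketball: 5

Note: HAVING filters groups after aggregation, WHERE filters rows before.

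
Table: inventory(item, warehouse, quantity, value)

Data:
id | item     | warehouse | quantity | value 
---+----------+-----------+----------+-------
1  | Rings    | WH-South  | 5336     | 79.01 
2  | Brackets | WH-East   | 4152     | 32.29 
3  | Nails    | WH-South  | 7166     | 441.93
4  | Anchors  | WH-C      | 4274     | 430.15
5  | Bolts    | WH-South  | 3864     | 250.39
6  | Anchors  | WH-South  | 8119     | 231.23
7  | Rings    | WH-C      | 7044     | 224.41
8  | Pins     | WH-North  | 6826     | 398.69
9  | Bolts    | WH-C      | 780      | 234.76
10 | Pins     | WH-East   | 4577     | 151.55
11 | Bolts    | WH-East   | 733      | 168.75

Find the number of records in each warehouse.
SELECT warehouse, COUNT(*) as count
FROM inventory
GROUP BY warehouse

Result:
  WH-C: 3
  WH-East: 3
  WH-North: 1
  WH-South: 4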